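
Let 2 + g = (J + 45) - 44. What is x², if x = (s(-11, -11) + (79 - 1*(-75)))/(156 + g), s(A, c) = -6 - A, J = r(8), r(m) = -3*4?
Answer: 25281/20449 ≈ 1.2363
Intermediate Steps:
r(m) = -12
J = -12
g = -13 (g = -2 + ((-12 + 45) - 44) = -2 + (33 - 44) = -2 - 11 = -13)
x = 159/143 (x = ((-6 - 1*(-11)) + (79 - 1*(-75)))/(156 - 13) = ((-6 + 11) + (79 + 75))/143 = (5 + 154)*(1/143) = 159*(1/143) = 159/143 ≈ 1.1119)
x² = (159/143)² = 25281/20449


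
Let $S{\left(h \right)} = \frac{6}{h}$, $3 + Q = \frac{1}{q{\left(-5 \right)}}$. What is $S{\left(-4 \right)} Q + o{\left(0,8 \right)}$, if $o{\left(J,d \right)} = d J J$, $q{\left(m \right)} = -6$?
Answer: $\frac{19}{4} \approx 4.75$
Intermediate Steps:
$o{\left(J,d \right)} = d J^{2}$ ($o{\left(J,d \right)} = J d J = d J^{2}$)
$Q = - \frac{19}{6}$ ($Q = -3 + \frac{1}{-6} = -3 - \frac{1}{6} = - \frac{19}{6} \approx -3.1667$)
$S{\left(-4 \right)} Q + o{\left(0,8 \right)} = \frac{6}{-4} \left(- \frac{19}{6}\right) + 8 \cdot 0^{2} = 6 \left(- \frac{1}{4}\right) \left(- \frac{19}{6}\right) + 8 \cdot 0 = \left(- \frac{3}{2}\right) \left(- \frac{19}{6}\right) + 0 = \frac{19}{4} + 0 = \frac{19}{4}$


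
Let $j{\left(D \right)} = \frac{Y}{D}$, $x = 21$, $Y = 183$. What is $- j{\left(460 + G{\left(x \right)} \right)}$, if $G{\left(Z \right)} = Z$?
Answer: $- \frac{183}{481} \approx -0.38046$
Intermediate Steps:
$j{\left(D \right)} = \frac{183}{D}$
$- j{\left(460 + G{\left(x \right)} \right)} = - \frac{183}{460 + 21} = - \frac{183}{481}$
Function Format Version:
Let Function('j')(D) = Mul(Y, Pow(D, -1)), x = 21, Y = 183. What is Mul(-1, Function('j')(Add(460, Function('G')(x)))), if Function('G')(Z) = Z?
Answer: Rational(-183, 481) ≈ -0.38046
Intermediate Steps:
Function('j')(D) = Mul(183, Pow(D, -1))
Mul(-1, Function('j')(Add(460, Function('G')(x)))) = Mul(-1, Mul(183, Pow(Add(460, 21), -1))) = Mul(-1, Mul(183, Pow(481, -1))) = Mul(-1, Mul(183, Rational(1, 481))) = Mul(-1, Rational(183, 481)) = Rational(-183, 481)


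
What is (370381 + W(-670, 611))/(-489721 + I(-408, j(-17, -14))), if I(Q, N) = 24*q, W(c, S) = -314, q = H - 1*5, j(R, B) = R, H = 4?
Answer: -370067/489745 ≈ -0.75563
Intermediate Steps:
q = -1 (q = 4 - 1*5 = 4 - 5 = -1)
I(Q, N) = -24 (I(Q, N) = 24*(-1) = -24)
(370381 + W(-670, 611))/(-489721 + I(-408, j(-17, -14))) = (370381 - 314)/(-489721 - 24) = 370067/(-489745) = 370067*(-1/489745) = -370067/489745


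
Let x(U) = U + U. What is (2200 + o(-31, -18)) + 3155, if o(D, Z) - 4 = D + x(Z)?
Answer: 5292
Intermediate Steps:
x(U) = 2*U
o(D, Z) = 4 + D + 2*Z (o(D, Z) = 4 + (D + 2*Z) = 4 + D + 2*Z)
(2200 + o(-31, -18)) + 3155 = (2200 + (4 - 31 + 2*(-18))) + 3155 = (2200 + (4 - 31 - 36)) + 3155 = (2200 - 63) + 3155 = 2137 + 3155 = 5292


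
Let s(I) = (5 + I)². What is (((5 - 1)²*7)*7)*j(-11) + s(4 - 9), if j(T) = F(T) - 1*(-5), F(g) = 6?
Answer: 8624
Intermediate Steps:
j(T) = 11 (j(T) = 6 - 1*(-5) = 6 + 5 = 11)
(((5 - 1)²*7)*7)*j(-11) + s(4 - 9) = (((5 - 1)²*7)*7)*11 + (5 + (4 - 9))² = ((4²*7)*7)*11 + (5 - 5)² = ((16*7)*7)*11 + 0² = (112*7)*11 + 0 = 784*11 + 0 = 8624 + 0 = 8624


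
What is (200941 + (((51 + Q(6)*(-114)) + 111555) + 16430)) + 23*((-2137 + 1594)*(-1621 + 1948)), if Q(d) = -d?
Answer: -3754242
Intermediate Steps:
(200941 + (((51 + Q(6)*(-114)) + 111555) + 16430)) + 23*((-2137 + 1594)*(-1621 + 1948)) = (200941 + (((51 - 1*6*(-114)) + 111555) + 16430)) + 23*((-2137 + 1594)*(-1621 + 1948)) = (200941 + (((51 - 6*(-114)) + 111555) + 16430)) + 23*(-543*327) = (200941 + (((51 + 684) + 111555) + 16430)) + 23*(-177561) = (200941 + ((735 + 111555) + 16430)) - 4083903 = (200941 + (112290 + 16430)) - 4083903 = (200941 + 128720) - 4083903 = 329661 - 4083903 = -3754242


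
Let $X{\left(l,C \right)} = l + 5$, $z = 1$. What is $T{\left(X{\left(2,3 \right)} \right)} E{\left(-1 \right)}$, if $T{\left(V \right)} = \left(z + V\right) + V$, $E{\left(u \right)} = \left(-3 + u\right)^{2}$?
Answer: $240$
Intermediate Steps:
$X{\left(l,C \right)} = 5 + l$
$T{\left(V \right)} = 1 + 2 V$ ($T{\left(V \right)} = \left(1 + V\right) + V = 1 + 2 V$)
$T{\left(X{\left(2,3 \right)} \right)} E{\left(-1 \right)} = \left(1 + 2 \left(5 + 2\right)\right) \left(-3 - 1\right)^{2} = \left(1 + 2 \cdot 7\right) \left(-4\right)^{2} = \left(1 + 14\right) 16 = 15 \cdot 16 = 240$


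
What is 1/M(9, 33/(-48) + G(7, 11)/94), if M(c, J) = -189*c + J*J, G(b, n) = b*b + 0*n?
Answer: -565504/961906679 ≈ -0.00058790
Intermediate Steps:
G(b, n) = b² (G(b, n) = b² + 0 = b²)
M(c, J) = J² - 189*c (M(c, J) = -189*c + J² = J² - 189*c)
1/M(9, 33/(-48) + G(7, 11)/94) = 1/((33/(-48) + 7²/94)² - 189*9) = 1/((33*(-1/48) + 49*(1/94))² - 1701) = 1/((-11/16 + 49/94)² - 1701) = 1/((-125/752)² - 1701) = 1/(15625/565504 - 1701) = 1/(-961906679/565504) = -565504/961906679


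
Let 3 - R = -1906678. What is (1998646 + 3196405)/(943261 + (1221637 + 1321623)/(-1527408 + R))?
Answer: 1970342577923/357755972513 ≈ 5.5075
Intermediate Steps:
R = 1906681 (R = 3 - 1*(-1906678) = 3 + 1906678 = 1906681)
(1998646 + 3196405)/(943261 + (1221637 + 1321623)/(-1527408 + R)) = (1998646 + 3196405)/(943261 + (1221637 + 1321623)/(-1527408 + 1906681)) = 5195051/(943261 + 2543260/379273) = 5195051/(357755972513/379273) = 5195051*(379273/357755972513) = 1970342577923/357755972513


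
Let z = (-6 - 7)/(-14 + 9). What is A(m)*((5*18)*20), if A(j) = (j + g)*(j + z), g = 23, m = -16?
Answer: -168840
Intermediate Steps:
z = 13/5 (z = -13/(-5) = -13*(-⅕) = 13/5 ≈ 2.6000)
A(j) = (23 + j)*(13/5 + j) (A(j) = (j + 23)*(j + 13/5) = (23 + j)*(13/5 + j))
A(m)*((5*18)*20) = (299/5 + (-16)² + (128/5)*(-16))*((5*18)*20) = (299/5 + 256 - 2048/5)*(90*20) = -469/5*1800 = -168840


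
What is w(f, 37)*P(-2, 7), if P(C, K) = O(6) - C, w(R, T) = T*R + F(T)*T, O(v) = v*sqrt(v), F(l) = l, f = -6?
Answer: 2294 + 6882*sqrt(6) ≈ 19151.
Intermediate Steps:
O(v) = v**(3/2)
w(R, T) = T**2 + R*T (w(R, T) = T*R + T*T = R*T + T**2 = T**2 + R*T)
P(C, K) = -C + 6*sqrt(6) (P(C, K) = 6**(3/2) - C = 6*sqrt(6) - C = -C + 6*sqrt(6))
w(f, 37)*P(-2, 7) = (37*(-6 + 37))*(-1*(-2) + 6*sqrt(6)) = (37*31)*(2 + 6*sqrt(6)) = 1147*(2 + 6*sqrt(6)) = 2294 + 6882*sqrt(6)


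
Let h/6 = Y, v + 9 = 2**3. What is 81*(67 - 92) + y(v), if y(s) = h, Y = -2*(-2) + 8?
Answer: -1953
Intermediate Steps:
v = -1 (v = -9 + 2**3 = -9 + 8 = -1)
Y = 12 (Y = 4 + 8 = 12)
h = 72 (h = 6*12 = 72)
y(s) = 72
81*(67 - 92) + y(v) = 81*(67 - 92) + 72 = 81*(-25) + 72 = -2025 + 72 = -1953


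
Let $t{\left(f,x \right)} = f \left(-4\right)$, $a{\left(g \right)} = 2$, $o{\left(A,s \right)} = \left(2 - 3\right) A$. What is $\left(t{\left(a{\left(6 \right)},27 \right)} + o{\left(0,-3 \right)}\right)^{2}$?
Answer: $64$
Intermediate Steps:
$o{\left(A,s \right)} = - A$
$t{\left(f,x \right)} = - 4 f$
$\left(t{\left(a{\left(6 \right)},27 \right)} + o{\left(0,-3 \right)}\right)^{2} = \left(\left(-4\right) 2 - 0\right)^{2} = \left(-8 + 0\right)^{2} = \left(-8\right)^{2} = 64$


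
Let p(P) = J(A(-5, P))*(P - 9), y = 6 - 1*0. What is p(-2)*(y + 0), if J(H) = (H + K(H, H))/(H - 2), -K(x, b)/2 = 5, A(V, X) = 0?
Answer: -330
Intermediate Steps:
K(x, b) = -10 (K(x, b) = -2*5 = -10)
y = 6 (y = 6 + 0 = 6)
J(H) = (-10 + H)/(-2 + H) (J(H) = (H - 10)/(H - 2) = (-10 + H)/(-2 + H))
p(P) = -45 + 5*P (p(P) = ((-10 + 0)/(-2 + 0))*(P - 9) = (-10/(-2))*(-9 + P) = (-1/2*(-10))*(-9 + P) = 5*(-9 + P) = -45 + 5*P)
p(-2)*(y + 0) = (-45 + 5*(-2))*(6 + 0) = (-45 - 10)*6 = -55*6 = -330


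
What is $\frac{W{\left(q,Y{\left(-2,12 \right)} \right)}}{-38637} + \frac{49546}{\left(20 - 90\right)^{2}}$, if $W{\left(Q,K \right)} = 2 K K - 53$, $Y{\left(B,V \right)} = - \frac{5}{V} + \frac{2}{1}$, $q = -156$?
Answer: $\frac{4923112973}{486826200} \approx 10.113$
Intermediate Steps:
$Y{\left(B,V \right)} = 2 - \frac{5}{V}$ ($Y{\left(B,V \right)} = - \frac{5}{V} + 2 \cdot 1 = - \frac{5}{V} + 2 = 2 - \frac{5}{V}$)
$W{\left(Q,K \right)} = -53 + 2 K^{2}$ ($W{\left(Q,K \right)} = 2 K^{2} - 53 = -53 + 2 K^{2}$)
$\frac{W{\left(q,Y{\left(-2,12 \right)} \right)}}{-38637} + \frac{49546}{\left(20 - 90\right)^{2}} = \frac{-53 + 2 \left(2 - \frac{5}{12}\right)^{2}}{-38637} + \frac{49546}{\left(20 - 90\right)^{2}} = \left(-53 + 2 \left(2 - \frac{5}{12}\right)^{2}\right) \left(- \frac{1}{38637}\right) + \frac{49546}{\left(-70\right)^{2}} = \left(-53 + 2 \left(2 - \frac{5}{12}\right)^{2}\right) \left(- \frac{1}{38637}\right) + \frac{49546}{4900} = \left(-53 + 2 \left(\frac{19}{12}\right)^{2}\right) \left(- \frac{1}{38637}\right) + 49546 \cdot \frac{1}{4900} = \left(-53 + 2 \cdot \frac{361}{144}\right) \left(- \frac{1}{38637}\right) + \frac{3539}{350} = \left(-53 + \frac{361}{72}\right) \left(- \frac{1}{38637}\right) + \frac{3539}{350} = \left(- \frac{3455}{72}\right) \left(- \frac{1}{38637}\right) + \frac{3539}{350} = \frac{3455}{2781864} + \frac{3539}{350} = \frac{4923112973}{486826200}$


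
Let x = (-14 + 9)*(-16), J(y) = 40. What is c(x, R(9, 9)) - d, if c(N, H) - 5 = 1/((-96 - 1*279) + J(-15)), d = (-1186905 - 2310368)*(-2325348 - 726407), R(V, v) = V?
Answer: -3575394821976851/335 ≈ -1.0673e+13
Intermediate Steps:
d = 10672820364115 (d = -3497273*(-3051755) = 10672820364115)
x = 80 (x = -5*(-16) = 80)
c(N, H) = 1674/335 (c(N, H) = 5 + 1/((-96 - 1*279) + 40) = 5 + 1/((-96 - 279) + 40) = 5 + 1/(-375 + 40) = 5 + 1/(-335) = 5 - 1/335 = 1674/335)
c(x, R(9, 9)) - d = 1674/335 - 1*10672820364115 = 1674/335 - 10672820364115 = -3575394821976851/335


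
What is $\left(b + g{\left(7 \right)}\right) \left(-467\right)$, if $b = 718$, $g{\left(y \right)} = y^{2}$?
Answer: $-358189$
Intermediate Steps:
$\left(b + g{\left(7 \right)}\right) \left(-467\right) = \left(718 + 7^{2}\right) \left(-467\right) = \left(718 + 49\right) \left(-467\right) = 767 \left(-467\right) = -358189$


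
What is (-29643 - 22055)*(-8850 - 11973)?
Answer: 1076507454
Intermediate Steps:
(-29643 - 22055)*(-8850 - 11973) = -51698*(-20823) = 1076507454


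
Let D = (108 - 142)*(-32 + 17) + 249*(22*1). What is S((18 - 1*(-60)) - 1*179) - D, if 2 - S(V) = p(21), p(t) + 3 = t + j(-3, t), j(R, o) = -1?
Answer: -6003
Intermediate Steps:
p(t) = -4 + t (p(t) = -3 + (t - 1) = -3 + (-1 + t) = -4 + t)
S(V) = -15 (S(V) = 2 - (-4 + 21) = 2 - 1*17 = 2 - 17 = -15)
D = 5988 (D = -34*(-15) + 249*22 = 510 + 5478 = 5988)
S((18 - 1*(-60)) - 1*179) - D = -15 - 1*5988 = -15 - 5988 = -6003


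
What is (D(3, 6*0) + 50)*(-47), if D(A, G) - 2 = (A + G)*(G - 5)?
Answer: -1739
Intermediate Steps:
D(A, G) = 2 + (-5 + G)*(A + G) (D(A, G) = 2 + (A + G)*(G - 5) = 2 + (A + G)*(-5 + G) = 2 + (-5 + G)*(A + G))
(D(3, 6*0) + 50)*(-47) = ((2 + (6*0)**2 - 5*3 - 30*0 + 3*(6*0)) + 50)*(-47) = ((2 + 0**2 - 15 - 5*0 + 3*0) + 50)*(-47) = ((2 + 0 - 15 + 0 + 0) + 50)*(-47) = (-13 + 50)*(-47) = 37*(-47) = -1739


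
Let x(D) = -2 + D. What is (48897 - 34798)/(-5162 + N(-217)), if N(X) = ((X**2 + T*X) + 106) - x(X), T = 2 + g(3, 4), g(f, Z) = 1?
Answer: 14099/41601 ≈ 0.33891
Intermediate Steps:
T = 3 (T = 2 + 1 = 3)
N(X) = 108 + X**2 + 2*X (N(X) = ((X**2 + 3*X) + 106) - (-2 + X) = (106 + X**2 + 3*X) + (2 - X) = 108 + X**2 + 2*X)
(48897 - 34798)/(-5162 + N(-217)) = (48897 - 34798)/(-5162 + (108 + (-217)**2 + 2*(-217))) = 14099/(-5162 + (108 + 47089 - 434)) = 14099/(-5162 + 46763) = 14099/41601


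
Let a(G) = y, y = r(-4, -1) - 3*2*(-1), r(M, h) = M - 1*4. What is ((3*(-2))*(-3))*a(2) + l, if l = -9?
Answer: -45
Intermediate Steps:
r(M, h) = -4 + M (r(M, h) = M - 4 = -4 + M)
y = -2 (y = (-4 - 4) - 3*2*(-1) = -8 - 6*(-1) = -8 + 6 = -2)
a(G) = -2
((3*(-2))*(-3))*a(2) + l = ((3*(-2))*(-3))*(-2) - 9 = -6*(-3)*(-2) - 9 = 18*(-2) - 9 = -36 - 9 = -45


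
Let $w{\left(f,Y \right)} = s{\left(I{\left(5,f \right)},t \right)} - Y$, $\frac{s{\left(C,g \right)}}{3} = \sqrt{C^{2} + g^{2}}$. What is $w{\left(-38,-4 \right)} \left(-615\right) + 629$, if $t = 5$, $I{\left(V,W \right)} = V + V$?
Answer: $-1831 - 9225 \sqrt{5} \approx -22459.0$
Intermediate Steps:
$I{\left(V,W \right)} = 2 V$
$s{\left(C,g \right)} = 3 \sqrt{C^{2} + g^{2}}$
$w{\left(f,Y \right)} = - Y + 15 \sqrt{5}$ ($w{\left(f,Y \right)} = 3 \sqrt{\left(2 \cdot 5\right)^{2} + 5^{2}} - Y = 3 \sqrt{10^{2} + 25} - Y = 3 \sqrt{100 + 25} - Y = 3 \sqrt{125} - Y = 3 \cdot 5 \sqrt{5} - Y = 15 \sqrt{5} - Y = - Y + 15 \sqrt{5}$)
$w{\left(-38,-4 \right)} \left(-615\right) + 629 = \left(\left(-1\right) \left(-4\right) + 15 \sqrt{5}\right) \left(-615\right) + 629 = \left(4 + 15 \sqrt{5}\right) \left(-615\right) + 629 = \left(-2460 - 9225 \sqrt{5}\right) + 629 = -1831 - 9225 \sqrt{5}$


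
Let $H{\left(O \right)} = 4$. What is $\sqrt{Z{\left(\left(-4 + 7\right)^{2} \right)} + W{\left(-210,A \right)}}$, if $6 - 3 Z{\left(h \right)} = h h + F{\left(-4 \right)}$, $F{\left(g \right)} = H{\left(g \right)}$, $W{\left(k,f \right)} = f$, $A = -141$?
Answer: $\frac{i \sqrt{1506}}{3} \approx 12.936 i$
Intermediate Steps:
$F{\left(g \right)} = 4$
$Z{\left(h \right)} = \frac{2}{3} - \frac{h^{2}}{3}$ ($Z{\left(h \right)} = 2 - \frac{h h + 4}{3} = 2 - \frac{h^{2} + 4}{3} = 2 - \frac{4 + h^{2}}{3} = 2 - \left(\frac{4}{3} + \frac{h^{2}}{3}\right) = \frac{2}{3} - \frac{h^{2}}{3}$)
$\sqrt{Z{\left(\left(-4 + 7\right)^{2} \right)} + W{\left(-210,A \right)}} = \sqrt{\left(\frac{2}{3} - \frac{\left(\left(-4 + 7\right)^{2}\right)^{2}}{3}\right) - 141} = \sqrt{\left(\frac{2}{3} - \frac{\left(3^{2}\right)^{2}}{3}\right) - 141} = \sqrt{\left(\frac{2}{3} - \frac{9^{2}}{3}\right) - 141} = \sqrt{\left(\frac{2}{3} - 27\right) - 141} = \sqrt{- \frac{79}{3} - 141} = \sqrt{- \frac{502}{3}} = \frac{i \sqrt{1506}}{3}$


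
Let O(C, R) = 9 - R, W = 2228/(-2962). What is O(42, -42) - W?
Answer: 76645/1481 ≈ 51.752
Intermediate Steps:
W = -1114/1481 (W = 2228*(-1/2962) = -1114/1481 ≈ -0.75219)
O(42, -42) - W = (9 - 1*(-42)) - 1*(-1114/1481) = (9 + 42) + 1114/1481 = 51 + 1114/1481 = 76645/1481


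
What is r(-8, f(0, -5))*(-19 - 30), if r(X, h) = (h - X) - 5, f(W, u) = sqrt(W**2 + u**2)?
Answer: -392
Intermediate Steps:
r(X, h) = -5 + h - X
r(-8, f(0, -5))*(-19 - 30) = (-5 + sqrt(0**2 + (-5)**2) - 1*(-8))*(-19 - 30) = (-5 + sqrt(0 + 25) + 8)*(-49) = (-5 + sqrt(25) + 8)*(-49) = (-5 + 5 + 8)*(-49) = 8*(-49) = -392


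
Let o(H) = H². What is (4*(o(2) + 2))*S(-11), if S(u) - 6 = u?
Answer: -120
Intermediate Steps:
S(u) = 6 + u
(4*(o(2) + 2))*S(-11) = (4*(2² + 2))*(6 - 11) = (4*(4 + 2))*(-5) = (4*6)*(-5) = 24*(-5) = -120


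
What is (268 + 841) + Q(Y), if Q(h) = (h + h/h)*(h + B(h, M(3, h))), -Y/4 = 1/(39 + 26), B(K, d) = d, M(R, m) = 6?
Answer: 4709071/4225 ≈ 1114.6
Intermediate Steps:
Y = -4/65 (Y = -4/(39 + 26) = -4/65 ≈ -0.061538)
Q(h) = (1 + h)*(6 + h) (Q(h) = (h + h/h)*(h + 6) = (h + 1)*(6 + h) = (1 + h)*(6 + h))
(268 + 841) + Q(Y) = (268 + 841) + (6 + (-4/65)**2 + 7*(-4/65)) = 1109 + (6 + 16/4225 - 28/65) = 1109 + 23546/4225 = 4709071/4225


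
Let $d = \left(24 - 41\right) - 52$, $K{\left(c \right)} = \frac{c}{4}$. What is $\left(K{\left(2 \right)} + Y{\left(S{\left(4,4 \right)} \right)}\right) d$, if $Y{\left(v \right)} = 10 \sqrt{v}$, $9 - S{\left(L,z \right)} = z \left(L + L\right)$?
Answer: $- \frac{69}{2} - 690 i \sqrt{23} \approx -34.5 - 3309.1 i$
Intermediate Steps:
$S{\left(L,z \right)} = 9 - 2 L z$ ($S{\left(L,z \right)} = 9 - z \left(L + L\right) = 9 - z 2 L = 9 - 2 L z$)
$K{\left(c \right)} = \frac{c}{4}$ ($K{\left(c \right)} = c \frac{1}{4} = \frac{c}{4}$)
$d = -69$ ($d = -17 - 52 = -69$)
$\left(K{\left(2 \right)} + Y{\left(S{\left(4,4 \right)} \right)}\right) d = \left(\frac{1}{4} \cdot 2 + 10 \sqrt{9 - 8 \cdot 4}\right) \left(-69\right) = \left(\frac{1}{2} + 10 \sqrt{9 - 32}\right) \left(-69\right) = \left(\frac{1}{2} + 10 \sqrt{-23}\right) \left(-69\right) = \left(\frac{1}{2} + 10 i \sqrt{23}\right) \left(-69\right) = - \frac{69}{2} - 690 i \sqrt{23}$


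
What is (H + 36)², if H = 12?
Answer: 2304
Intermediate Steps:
(H + 36)² = (12 + 36)² = 48² = 2304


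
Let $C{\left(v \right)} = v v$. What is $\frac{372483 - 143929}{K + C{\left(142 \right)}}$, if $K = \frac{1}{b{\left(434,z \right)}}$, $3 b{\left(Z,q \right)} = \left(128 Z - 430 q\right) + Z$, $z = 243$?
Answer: $\frac{3695261072}{326011551} \approx 11.335$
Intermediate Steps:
$C{\left(v \right)} = v^{2}$
$b{\left(Z,q \right)} = 43 Z - \frac{430 q}{3}$ ($b{\left(Z,q \right)} = \frac{\left(128 Z - 430 q\right) + Z}{3} = \frac{\left(- 430 q + 128 Z\right) + Z}{3} = \frac{- 430 q + 129 Z}{3} = 43 Z - \frac{430 q}{3}$)
$K = - \frac{1}{16168}$ ($K = \frac{1}{43 \cdot 434 - 34830} = \frac{1}{18662 - 34830} = \frac{1}{-16168} = - \frac{1}{16168} \approx -6.1851 \cdot 10^{-5}$)
$\frac{372483 - 143929}{K + C{\left(142 \right)}} = \frac{372483 - 143929}{- \frac{1}{16168} + 142^{2}} = \frac{228554}{- \frac{1}{16168} + 20164} = \frac{228554}{\frac{326011551}{16168}} = 228554 \cdot \frac{16168}{326011551} = \frac{3695261072}{326011551}$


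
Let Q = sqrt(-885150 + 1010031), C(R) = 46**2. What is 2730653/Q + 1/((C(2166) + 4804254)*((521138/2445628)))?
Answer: 611407/626195512265 + 2730653*sqrt(124881)/124881 ≈ 7727.1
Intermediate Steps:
C(R) = 2116
Q = sqrt(124881) ≈ 353.39
2730653/Q + 1/((C(2166) + 4804254)*((521138/2445628))) = 2730653/(sqrt(124881)) + 1/((2116 + 4804254)*((521138/2445628))) = 2730653*(sqrt(124881)/124881) + 1/(4806370*((521138*(1/2445628)))) = 2730653*sqrt(124881)/124881 + 1/(4806370*(260569/1222814)) = 2730653*sqrt(124881)/124881 + (1/4806370)*(1222814/260569) = 2730653*sqrt(124881)/124881 + 611407/626195512265 = 611407/626195512265 + 2730653*sqrt(124881)/124881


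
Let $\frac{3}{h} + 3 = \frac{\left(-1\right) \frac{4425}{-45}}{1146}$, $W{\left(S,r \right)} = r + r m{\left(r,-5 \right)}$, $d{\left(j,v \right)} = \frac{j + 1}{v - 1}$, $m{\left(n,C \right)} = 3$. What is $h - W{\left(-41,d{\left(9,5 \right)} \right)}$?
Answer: $- \frac{110504}{10019} \approx -11.029$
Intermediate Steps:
$d{\left(j,v \right)} = \frac{1 + j}{-1 + v}$
$W{\left(S,r \right)} = 4 r$ ($W{\left(S,r \right)} = r + r 3 = r + 3 r = 4 r$)
$h = - \frac{10314}{10019}$ ($h = \frac{3}{-3 + \frac{\left(-1\right) \frac{4425}{-45}}{1146}} = \frac{3}{-3 + - \frac{4425 \left(-1\right)}{45} \cdot \frac{1}{1146}} = \frac{3}{-3 + \left(-1\right) \left(- \frac{295}{3}\right) \frac{1}{1146}} = \frac{3}{-3 + \frac{295}{3} \cdot \frac{1}{1146}} = \frac{3}{-3 + \frac{295}{3438}} = \frac{3}{- \frac{10019}{3438}} = 3 \left(- \frac{3438}{10019}\right) = - \frac{10314}{10019} \approx -1.0294$)
$h - W{\left(-41,d{\left(9,5 \right)} \right)} = - \frac{10314}{10019} - 4 \frac{1 + 9}{-1 + 5} = - \frac{10314}{10019} - 4 \cdot \frac{1}{4} \cdot 10 = - \frac{10314}{10019} - 4 \cdot \frac{5}{2} = - \frac{10314}{10019} - 10 = - \frac{110504}{10019}$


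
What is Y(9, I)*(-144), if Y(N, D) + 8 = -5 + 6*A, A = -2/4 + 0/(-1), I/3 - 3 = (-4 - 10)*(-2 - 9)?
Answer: 2304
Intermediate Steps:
I = 471 (I = 9 + 3*((-4 - 10)*(-2 - 9)) = 9 + 3*(-14*(-11)) = 9 + 3*154 = 9 + 462 = 471)
A = -½ (A = -2*¼ + 0*(-1) = -½ + 0 = -½ ≈ -0.50000)
Y(N, D) = -16 (Y(N, D) = -8 + (-5 + 6*(-½)) = -8 + (-5 - 3) = -8 - 8 = -16)
Y(9, I)*(-144) = -16*(-144) = 2304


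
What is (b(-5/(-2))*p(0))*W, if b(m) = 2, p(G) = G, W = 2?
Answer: 0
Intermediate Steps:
(b(-5/(-2))*p(0))*W = (2*0)*2 = 0*2 = 0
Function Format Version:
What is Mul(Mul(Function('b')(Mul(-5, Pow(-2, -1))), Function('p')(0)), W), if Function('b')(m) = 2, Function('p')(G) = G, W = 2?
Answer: 0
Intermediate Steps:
Mul(Mul(Function('b')(Mul(-5, Pow(-2, -1))), Function('p')(0)), W) = Mul(Mul(2, 0), 2) = Mul(0, 2) = 0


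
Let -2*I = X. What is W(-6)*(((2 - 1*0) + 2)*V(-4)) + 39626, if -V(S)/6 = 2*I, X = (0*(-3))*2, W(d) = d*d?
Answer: 39626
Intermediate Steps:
W(d) = d**2
X = 0 (X = 0*2 = 0)
I = 0 (I = -1/2*0 = 0)
V(S) = 0 (V(S) = -12*0 = -6*0 = 0)
W(-6)*(((2 - 1*0) + 2)*V(-4)) + 39626 = (-6)**2*(((2 - 1*0) + 2)*0) + 39626 = 36*(((2 + 0) + 2)*0) + 39626 = 36*((2 + 2)*0) + 39626 = 36*(4*0) + 39626 = 36*0 + 39626 = 0 + 39626 = 39626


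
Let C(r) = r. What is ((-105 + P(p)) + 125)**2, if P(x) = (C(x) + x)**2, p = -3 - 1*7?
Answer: 176400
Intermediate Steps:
p = -10 (p = -3 - 7 = -10)
P(x) = 4*x**2 (P(x) = (x + x)**2 = (2*x)**2 = 4*x**2)
((-105 + P(p)) + 125)**2 = ((-105 + 4*(-10)**2) + 125)**2 = ((-105 + 4*100) + 125)**2 = ((-105 + 400) + 125)**2 = (295 + 125)**2 = 420**2 = 176400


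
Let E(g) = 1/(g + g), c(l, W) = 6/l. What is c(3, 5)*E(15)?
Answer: 1/15 ≈ 0.066667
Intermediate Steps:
E(g) = 1/(2*g)
c(3, 5)*E(15) = (6/3)*((½)/15) = (6*(⅓))*((½)*(1/15)) = 2*(1/30) = 1/15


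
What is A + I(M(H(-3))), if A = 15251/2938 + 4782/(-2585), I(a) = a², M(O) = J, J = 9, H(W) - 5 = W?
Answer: 640547449/7594730 ≈ 84.341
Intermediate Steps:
H(W) = 5 + W
M(O) = 9
A = 25374319/7594730 (A = 15251*(1/2938) + 4782*(-1/2585) = 15251/2938 - 4782/2585 = 25374319/7594730 ≈ 3.3410)
A + I(M(H(-3))) = 25374319/7594730 + 9² = 25374319/7594730 + 81 = 640547449/7594730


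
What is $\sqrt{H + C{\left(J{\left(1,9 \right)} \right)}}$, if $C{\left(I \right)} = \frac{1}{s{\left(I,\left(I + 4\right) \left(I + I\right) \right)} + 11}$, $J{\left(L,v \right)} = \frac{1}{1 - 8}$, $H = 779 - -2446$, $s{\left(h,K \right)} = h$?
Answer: $\frac{\sqrt{4657033}}{38} \approx 56.79$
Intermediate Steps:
$H = 3225$ ($H = 779 + 2446 = 3225$)
$J{\left(L,v \right)} = - \frac{1}{7}$ ($J{\left(L,v \right)} = \frac{1}{-7} = - \frac{1}{7}$)
$C{\left(I \right)} = \frac{1}{11 + I}$ ($C{\left(I \right)} = \frac{1}{I + 11} = \frac{1}{11 + I}$)
$\sqrt{H + C{\left(J{\left(1,9 \right)} \right)}} = \sqrt{3225 + \frac{1}{11 - \frac{1}{7}}} = \sqrt{3225 + \frac{1}{\frac{76}{7}}} = \sqrt{3225 + \frac{7}{76}} = \sqrt{\frac{245107}{76}} = \frac{\sqrt{4657033}}{38}$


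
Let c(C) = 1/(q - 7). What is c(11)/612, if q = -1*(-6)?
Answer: -1/612 ≈ -0.0016340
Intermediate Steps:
q = 6
c(C) = -1 (c(C) = 1/(6 - 7) = 1/(-1) = -1)
c(11)/612 = -1/612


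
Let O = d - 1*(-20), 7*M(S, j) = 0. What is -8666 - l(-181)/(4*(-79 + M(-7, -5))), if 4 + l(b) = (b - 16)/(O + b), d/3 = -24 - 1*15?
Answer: -761291683/87848 ≈ -8666.0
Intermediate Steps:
d = -117 (d = 3*(-24 - 1*15) = 3*(-24 - 15) = 3*(-39) = -117)
M(S, j) = 0 (M(S, j) = (⅐)*0 = 0)
O = -97 (O = -117 - 1*(-20) = -117 + 20 = -97)
l(b) = -4 + (-16 + b)/(-97 + b) (l(b) = -4 + (b - 16)/(-97 + b) = -4 + (-16 + b)/(-97 + b))
-8666 - l(-181)/(4*(-79 + M(-7, -5))) = -8666 - 3*(124 - 1*(-181))/(-97 - 181)/(4*(-79 + 0)) = -8666 - 3*(124 + 181)/(-278)/(4*(-79)) = -8666 - 3*(-1/278)*305/(-316) = -8666 - (-915)*(-1)/(278*316) = -8666 - 1*915/87848 = -8666 - 915/87848 = -761291683/87848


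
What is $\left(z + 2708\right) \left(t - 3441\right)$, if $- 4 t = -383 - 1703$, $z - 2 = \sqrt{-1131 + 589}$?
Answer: $-7911845 - \frac{5839 i \sqrt{542}}{2} \approx -7.9118 \cdot 10^{6} - 67969.0 i$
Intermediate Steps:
$z = 2 + i \sqrt{542}$ ($z = 2 + \sqrt{-1131 + 589} = 2 + \sqrt{-542} = 2 + i \sqrt{542} \approx 2.0 + 23.281 i$)
$t = \frac{1043}{2}$ ($t = - \frac{-383 - 1703}{4} = \left(- \frac{1}{4}\right) \left(-2086\right) = \frac{1043}{2} \approx 521.5$)
$\left(z + 2708\right) \left(t - 3441\right) = \left(\left(2 + i \sqrt{542}\right) + 2708\right) \left(\frac{1043}{2} - 3441\right) = \left(2710 + i \sqrt{542}\right) \left(- \frac{5839}{2}\right) = -7911845 - \frac{5839 i \sqrt{542}}{2}$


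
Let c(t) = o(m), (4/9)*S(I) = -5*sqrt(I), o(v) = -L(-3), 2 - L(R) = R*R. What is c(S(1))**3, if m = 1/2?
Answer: 343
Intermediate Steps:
L(R) = 2 - R**2 (L(R) = 2 - R*R = 2 - R**2)
m = 1/2 (m = 1*(1/2) = 1/2 ≈ 0.50000)
o(v) = 7 (o(v) = -(2 - 1*(-3)**2) = -(2 - 1*9) = -(2 - 9) = -1*(-7) = 7)
S(I) = -45*sqrt(I)/4 (S(I) = 9*(-5*sqrt(I))/4 = -45*sqrt(I)/4)
c(t) = 7
c(S(1))**3 = 7**3 = 343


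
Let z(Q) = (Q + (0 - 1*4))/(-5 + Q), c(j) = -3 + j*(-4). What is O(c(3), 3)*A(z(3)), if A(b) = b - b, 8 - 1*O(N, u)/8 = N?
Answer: 0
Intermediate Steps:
c(j) = -3 - 4*j
O(N, u) = 64 - 8*N
z(Q) = (-4 + Q)/(-5 + Q) (z(Q) = (Q + (0 - 4))/(-5 + Q) = (Q - 4)/(-5 + Q) = (-4 + Q)/(-5 + Q))
A(b) = 0
O(c(3), 3)*A(z(3)) = (64 - 8*(-3 - 4*3))*0 = (64 - 8*(-3 - 12))*0 = (64 - 8*(-15))*0 = (64 + 120)*0 = 184*0 = 0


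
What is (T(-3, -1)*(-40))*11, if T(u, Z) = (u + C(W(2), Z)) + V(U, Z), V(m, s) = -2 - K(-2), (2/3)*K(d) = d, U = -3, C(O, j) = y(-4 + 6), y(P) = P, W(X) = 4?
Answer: 0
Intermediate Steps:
C(O, j) = 2 (C(O, j) = -4 + 6 = 2)
K(d) = 3*d/2
V(m, s) = 1 (V(m, s) = -2 - 3*(-2)/2 = -2 - 1*(-3) = -2 + 3 = 1)
T(u, Z) = 3 + u (T(u, Z) = (u + 2) + 1 = (2 + u) + 1 = 3 + u)
(T(-3, -1)*(-40))*11 = ((3 - 3)*(-40))*11 = (0*(-40))*11 = 0*11 = 0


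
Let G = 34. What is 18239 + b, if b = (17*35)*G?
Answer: 38469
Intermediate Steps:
b = 20230 (b = (17*35)*34 = 595*34 = 20230)
18239 + b = 18239 + 20230 = 38469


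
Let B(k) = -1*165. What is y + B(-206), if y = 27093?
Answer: 26928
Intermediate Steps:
B(k) = -165
y + B(-206) = 27093 - 165 = 26928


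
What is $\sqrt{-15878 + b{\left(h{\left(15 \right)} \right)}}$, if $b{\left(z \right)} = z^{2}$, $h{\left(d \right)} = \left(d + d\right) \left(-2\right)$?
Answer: $i \sqrt{12278} \approx 110.81 i$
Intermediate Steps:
$h{\left(d \right)} = - 4 d$ ($h{\left(d \right)} = 2 d \left(-2\right) = - 4 d$)
$\sqrt{-15878 + b{\left(h{\left(15 \right)} \right)}} = \sqrt{-15878 + \left(\left(-4\right) 15\right)^{2}} = \sqrt{-15878 + \left(-60\right)^{2}} = \sqrt{-15878 + 3600} = \sqrt{-12278} = i \sqrt{12278}$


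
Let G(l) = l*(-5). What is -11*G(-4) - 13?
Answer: -233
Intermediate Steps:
G(l) = -5*l
-11*G(-4) - 13 = -(-55)*(-4) - 13 = -11*20 - 13 = -220 - 13 = -233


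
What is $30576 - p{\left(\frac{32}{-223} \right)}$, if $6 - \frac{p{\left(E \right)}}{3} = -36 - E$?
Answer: $\frac{6790446}{223} \approx 30450.0$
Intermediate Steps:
$p{\left(E \right)} = 126 + 3 E$ ($p{\left(E \right)} = 18 - 3 \left(-36 - E\right) = 18 + \left(108 + 3 E\right) = 126 + 3 E$)
$30576 - p{\left(\frac{32}{-223} \right)} = 30576 - \left(126 + 3 \frac{32}{-223}\right) = 30576 - \left(126 + 3 \cdot 32 \left(- \frac{1}{223}\right)\right) = 30576 - \left(126 + 3 \left(- \frac{32}{223}\right)\right) = 30576 - \left(126 - \frac{96}{223}\right) = 30576 - \frac{28002}{223} = \frac{6790446}{223}$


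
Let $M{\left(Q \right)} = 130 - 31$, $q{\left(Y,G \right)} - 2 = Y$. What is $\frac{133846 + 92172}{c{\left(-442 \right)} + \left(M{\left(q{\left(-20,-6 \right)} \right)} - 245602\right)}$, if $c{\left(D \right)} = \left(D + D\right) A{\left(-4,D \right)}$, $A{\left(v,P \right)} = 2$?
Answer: $- \frac{226018}{247271} \approx -0.91405$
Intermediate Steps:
$q{\left(Y,G \right)} = 2 + Y$
$M{\left(Q \right)} = 99$
$c{\left(D \right)} = 4 D$ ($c{\left(D \right)} = \left(D + D\right) 2 = 2 D 2 = 4 D$)
$\frac{133846 + 92172}{c{\left(-442 \right)} + \left(M{\left(q{\left(-20,-6 \right)} \right)} - 245602\right)} = \frac{133846 + 92172}{4 \left(-442\right) + \left(99 - 245602\right)} = \frac{226018}{-1768 - 245503} = \frac{226018}{-247271} = 226018 \left(- \frac{1}{247271}\right) = - \frac{226018}{247271}$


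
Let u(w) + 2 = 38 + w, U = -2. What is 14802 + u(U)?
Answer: 14836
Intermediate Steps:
u(w) = 36 + w (u(w) = -2 + (38 + w) = 36 + w)
14802 + u(U) = 14802 + (36 - 2) = 14802 + 34 = 14836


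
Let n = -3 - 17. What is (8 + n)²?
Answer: 144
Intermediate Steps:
n = -20
(8 + n)² = (8 - 20)² = (-12)² = 144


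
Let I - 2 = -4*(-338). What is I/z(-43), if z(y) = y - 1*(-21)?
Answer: -677/11 ≈ -61.545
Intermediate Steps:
z(y) = 21 + y (z(y) = y + 21 = 21 + y)
I = 1354 (I = 2 - 4*(-338) = 2 + 1352 = 1354)
I/z(-43) = 1354/(21 - 43) = 1354/(-22) = 1354*(-1/22) = -677/11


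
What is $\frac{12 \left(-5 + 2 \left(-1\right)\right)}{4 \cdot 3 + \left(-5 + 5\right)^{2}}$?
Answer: $-7$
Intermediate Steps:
$\frac{12 \left(-5 + 2 \left(-1\right)\right)}{4 \cdot 3 + \left(-5 + 5\right)^{2}} = \frac{12 \left(-5 - 2\right)}{12 + 0^{2}} = \frac{12 \left(-7\right)}{12 + 0} = - \frac{84}{12} = \left(-84\right) \frac{1}{12} = -7$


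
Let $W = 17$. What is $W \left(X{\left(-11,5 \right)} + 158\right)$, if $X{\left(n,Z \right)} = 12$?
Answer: $2890$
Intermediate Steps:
$W \left(X{\left(-11,5 \right)} + 158\right) = 17 \left(12 + 158\right) = 17 \cdot 170 = 2890$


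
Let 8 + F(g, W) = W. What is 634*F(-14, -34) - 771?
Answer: -27399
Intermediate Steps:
F(g, W) = -8 + W
634*F(-14, -34) - 771 = 634*(-8 - 34) - 771 = 634*(-42) - 771 = -26628 - 771 = -27399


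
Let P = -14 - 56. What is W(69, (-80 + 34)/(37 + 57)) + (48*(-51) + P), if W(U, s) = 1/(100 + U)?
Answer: -425541/169 ≈ -2518.0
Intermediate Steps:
P = -70
W(69, (-80 + 34)/(37 + 57)) + (48*(-51) + P) = 1/(100 + 69) + (48*(-51) - 70) = 1/169 + (-2448 - 70) = 1/169 - 2518 = -425541/169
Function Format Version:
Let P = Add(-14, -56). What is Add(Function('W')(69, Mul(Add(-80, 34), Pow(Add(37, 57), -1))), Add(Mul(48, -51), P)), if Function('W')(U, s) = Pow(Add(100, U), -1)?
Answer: Rational(-425541, 169) ≈ -2518.0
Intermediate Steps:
P = -70
Add(Function('W')(69, Mul(Add(-80, 34), Pow(Add(37, 57), -1))), Add(Mul(48, -51), P)) = Add(Pow(Add(100, 69), -1), Add(Mul(48, -51), -70)) = Add(Pow(169, -1), Add(-2448, -70)) = Add(Rational(1, 169), -2518) = Rational(-425541, 169)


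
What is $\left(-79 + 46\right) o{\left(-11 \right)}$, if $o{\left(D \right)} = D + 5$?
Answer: $198$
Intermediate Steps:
$o{\left(D \right)} = 5 + D$
$\left(-79 + 46\right) o{\left(-11 \right)} = \left(-79 + 46\right) \left(5 - 11\right) = \left(-33\right) \left(-6\right) = 198$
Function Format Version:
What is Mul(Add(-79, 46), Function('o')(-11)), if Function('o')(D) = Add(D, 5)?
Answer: 198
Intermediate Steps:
Function('o')(D) = Add(5, D)
Mul(Add(-79, 46), Function('o')(-11)) = Mul(Add(-79, 46), Add(5, -11)) = Mul(-33, -6) = 198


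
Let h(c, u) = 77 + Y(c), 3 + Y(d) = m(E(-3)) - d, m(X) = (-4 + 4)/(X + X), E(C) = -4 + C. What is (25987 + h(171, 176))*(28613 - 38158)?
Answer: -247120050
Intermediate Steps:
m(X) = 0 (m(X) = 0/((2*X)) = 0*(1/(2*X)) = 0)
Y(d) = -3 - d (Y(d) = -3 + (0 - d) = -3 - d)
h(c, u) = 74 - c (h(c, u) = 77 + (-3 - c) = 74 - c)
(25987 + h(171, 176))*(28613 - 38158) = (25987 + (74 - 1*171))*(28613 - 38158) = (25987 + (74 - 171))*(-9545) = (25987 - 97)*(-9545) = 25890*(-9545) = -247120050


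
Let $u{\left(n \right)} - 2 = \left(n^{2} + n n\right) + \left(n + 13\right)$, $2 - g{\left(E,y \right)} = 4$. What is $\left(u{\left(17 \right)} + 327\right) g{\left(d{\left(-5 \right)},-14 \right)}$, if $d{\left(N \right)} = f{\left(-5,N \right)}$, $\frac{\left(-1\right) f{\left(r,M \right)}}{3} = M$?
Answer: $-1874$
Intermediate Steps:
$f{\left(r,M \right)} = - 3 M$
$d{\left(N \right)} = - 3 N$
$g{\left(E,y \right)} = -2$ ($g{\left(E,y \right)} = 2 - 4 = -2$)
$u{\left(n \right)} = 15 + n + 2 n^{2}$ ($u{\left(n \right)} = 2 + \left(\left(n^{2} + n n\right) + \left(n + 13\right)\right) = 2 + \left(\left(n^{2} + n^{2}\right) + \left(13 + n\right)\right) = 2 + \left(2 n^{2} + \left(13 + n\right)\right) = 2 + \left(13 + n + 2 n^{2}\right) = 15 + n + 2 n^{2}$)
$\left(u{\left(17 \right)} + 327\right) g{\left(d{\left(-5 \right)},-14 \right)} = \left(\left(15 + 17 + 2 \cdot 17^{2}\right) + 327\right) \left(-2\right) = \left(\left(15 + 17 + 2 \cdot 289\right) + 327\right) \left(-2\right) = \left(\left(15 + 17 + 578\right) + 327\right) \left(-2\right) = \left(610 + 327\right) \left(-2\right) = 937 \left(-2\right) = -1874$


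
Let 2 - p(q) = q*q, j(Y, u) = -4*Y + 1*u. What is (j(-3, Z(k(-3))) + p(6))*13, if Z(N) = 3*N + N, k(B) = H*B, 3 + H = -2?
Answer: 494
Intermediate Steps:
H = -5 (H = -3 - 2 = -5)
k(B) = -5*B
Z(N) = 4*N
j(Y, u) = u - 4*Y (j(Y, u) = -4*Y + u = u - 4*Y)
p(q) = 2 - q² (p(q) = 2 - q*q = 2 - q²)
(j(-3, Z(k(-3))) + p(6))*13 = ((4*(-5*(-3)) - 4*(-3)) + (2 - 1*6²))*13 = ((4*15 + 12) + (2 - 1*36))*13 = ((60 + 12) + (2 - 36))*13 = (72 - 34)*13 = 38*13 = 494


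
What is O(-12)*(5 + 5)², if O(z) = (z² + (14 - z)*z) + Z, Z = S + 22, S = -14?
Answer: -16000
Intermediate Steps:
Z = 8 (Z = -14 + 22 = 8)
O(z) = 8 + z² + z*(14 - z) (O(z) = (z² + (14 - z)*z) + 8 = (z² + z*(14 - z)) + 8 = 8 + z² + z*(14 - z))
O(-12)*(5 + 5)² = (8 + 14*(-12))*(5 + 5)² = (8 - 168)*10² = -160*100 = -16000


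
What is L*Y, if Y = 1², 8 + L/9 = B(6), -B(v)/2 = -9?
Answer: 90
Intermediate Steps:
B(v) = 18 (B(v) = -2*(-9) = 18)
L = 90 (L = -72 + 9*18 = -72 + 162 = 90)
Y = 1
L*Y = 90*1 = 90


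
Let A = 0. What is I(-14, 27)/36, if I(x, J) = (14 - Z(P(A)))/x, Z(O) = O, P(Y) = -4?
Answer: -1/28 ≈ -0.035714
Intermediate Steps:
I(x, J) = 18/x (I(x, J) = (14 - 1*(-4))/x = (14 + 4)/x = 18/x)
I(-14, 27)/36 = (18/(-14))/36 = (18*(-1/14))*(1/36) = -9/7*1/36 = -1/28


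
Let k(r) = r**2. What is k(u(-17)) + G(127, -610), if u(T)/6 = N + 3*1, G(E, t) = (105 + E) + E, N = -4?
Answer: 395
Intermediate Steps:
G(E, t) = 105 + 2*E
u(T) = -6 (u(T) = 6*(-4 + 3*1) = 6*(-4 + 3) = 6*(-1) = -6)
k(u(-17)) + G(127, -610) = (-6)**2 + (105 + 2*127) = 36 + (105 + 254) = 36 + 359 = 395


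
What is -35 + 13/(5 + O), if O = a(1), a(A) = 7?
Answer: -407/12 ≈ -33.917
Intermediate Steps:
O = 7
-35 + 13/(5 + O) = -35 + 13/(5 + 7) = -35 + 13/12 = -407/12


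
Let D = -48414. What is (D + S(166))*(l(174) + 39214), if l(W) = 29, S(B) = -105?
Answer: -1904031117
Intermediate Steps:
(D + S(166))*(l(174) + 39214) = (-48414 - 105)*(29 + 39214) = -48519*39243 = -1904031117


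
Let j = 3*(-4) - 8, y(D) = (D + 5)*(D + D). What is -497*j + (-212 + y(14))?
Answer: 10260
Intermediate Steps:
y(D) = 2*D*(5 + D) (y(D) = (5 + D)*(2*D) = 2*D*(5 + D))
j = -20 (j = -12 - 8 = -20)
-497*j + (-212 + y(14)) = -497*(-20) + (-212 + 2*14*(5 + 14)) = 9940 + (-212 + 2*14*19) = 9940 + (-212 + 532) = 9940 + 320 = 10260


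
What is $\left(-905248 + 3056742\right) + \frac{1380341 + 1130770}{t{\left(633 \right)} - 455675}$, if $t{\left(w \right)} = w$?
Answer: $\frac{979017621637}{455042} \approx 2.1515 \cdot 10^{6}$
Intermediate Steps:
$\left(-905248 + 3056742\right) + \frac{1380341 + 1130770}{t{\left(633 \right)} - 455675} = \left(-905248 + 3056742\right) + \frac{1380341 + 1130770}{633 - 455675} = 2151494 + \frac{2511111}{-455042} = 2151494 + 2511111 \left(- \frac{1}{455042}\right) = 2151494 - \frac{2511111}{455042} = \frac{979017621637}{455042}$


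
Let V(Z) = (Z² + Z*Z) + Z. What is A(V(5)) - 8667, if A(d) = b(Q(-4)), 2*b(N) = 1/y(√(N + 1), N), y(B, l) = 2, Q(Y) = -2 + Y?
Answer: -34667/4 ≈ -8666.8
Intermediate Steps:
V(Z) = Z + 2*Z² (V(Z) = (Z² + Z²) + Z = 2*Z² + Z = Z + 2*Z²)
b(N) = ¼ (b(N) = (½)/2 = (½)*(½) = ¼)
A(d) = ¼
A(V(5)) - 8667 = ¼ - 8667 = -34667/4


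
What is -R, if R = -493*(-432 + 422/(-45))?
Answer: -9791966/45 ≈ -2.1760e+5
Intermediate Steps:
R = 9791966/45 (R = -493*(-432 + 422*(-1/45)) = -493*(-432 - 422/45) = -493*(-19862/45) = 9791966/45 ≈ 2.1760e+5)
-R = -1*9791966/45 = -9791966/45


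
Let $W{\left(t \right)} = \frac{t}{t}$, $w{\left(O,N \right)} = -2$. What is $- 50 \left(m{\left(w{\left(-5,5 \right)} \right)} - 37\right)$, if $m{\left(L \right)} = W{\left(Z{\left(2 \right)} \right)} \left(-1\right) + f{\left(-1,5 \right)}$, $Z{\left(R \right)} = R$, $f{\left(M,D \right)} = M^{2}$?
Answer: $1850$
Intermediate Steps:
$W{\left(t \right)} = 1$
$m{\left(L \right)} = 0$ ($m{\left(L \right)} = 1 \left(-1\right) + \left(-1\right)^{2} = -1 + 1 = 0$)
$- 50 \left(m{\left(w{\left(-5,5 \right)} \right)} - 37\right) = - 50 \left(0 - 37\right) = \left(-50\right) \left(-37\right) = 1850$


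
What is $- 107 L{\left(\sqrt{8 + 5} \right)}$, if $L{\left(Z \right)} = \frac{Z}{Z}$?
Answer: $-107$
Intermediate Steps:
$L{\left(Z \right)} = 1$
$- 107 L{\left(\sqrt{8 + 5} \right)} = \left(-107\right) 1 = -107$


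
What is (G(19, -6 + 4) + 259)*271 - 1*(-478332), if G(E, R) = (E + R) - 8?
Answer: 550960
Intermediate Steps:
G(E, R) = -8 + E + R
(G(19, -6 + 4) + 259)*271 - 1*(-478332) = ((-8 + 19 + (-6 + 4)) + 259)*271 - 1*(-478332) = ((-8 + 19 - 2) + 259)*271 + 478332 = (9 + 259)*271 + 478332 = 268*271 + 478332 = 72628 + 478332 = 550960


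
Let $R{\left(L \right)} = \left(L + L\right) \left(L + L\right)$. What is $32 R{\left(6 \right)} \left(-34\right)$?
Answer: $-156672$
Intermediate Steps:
$R{\left(L \right)} = 4 L^{2}$ ($R{\left(L \right)} = 2 L 2 L = 4 L^{2}$)
$32 R{\left(6 \right)} \left(-34\right) = 32 \cdot 4 \cdot 6^{2} \left(-34\right) = 32 \cdot 4 \cdot 36 \left(-34\right) = 32 \cdot 144 \left(-34\right) = 4608 \left(-34\right) = -156672$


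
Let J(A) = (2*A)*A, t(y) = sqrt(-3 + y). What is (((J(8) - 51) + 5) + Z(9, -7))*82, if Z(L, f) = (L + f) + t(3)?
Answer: 6888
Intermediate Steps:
J(A) = 2*A**2
Z(L, f) = L + f (Z(L, f) = (L + f) + sqrt(-3 + 3) = (L + f) + sqrt(0) = (L + f) + 0 = L + f)
(((J(8) - 51) + 5) + Z(9, -7))*82 = (((2*8**2 - 51) + 5) + (9 - 7))*82 = (((2*64 - 51) + 5) + 2)*82 = (((128 - 51) + 5) + 2)*82 = ((77 + 5) + 2)*82 = (82 + 2)*82 = 84*82 = 6888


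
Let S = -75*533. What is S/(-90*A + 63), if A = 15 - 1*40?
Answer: -13325/771 ≈ -17.283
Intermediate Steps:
A = -25 (A = 15 - 40 = -25)
S = -39975
S/(-90*A + 63) = -39975/(-90*(-25) + 63) = -39975/(2250 + 63) = -39975/2313 = -39975*1/2313 = -13325/771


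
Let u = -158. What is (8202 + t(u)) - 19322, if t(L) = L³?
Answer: -3955432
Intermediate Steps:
(8202 + t(u)) - 19322 = (8202 + (-158)³) - 19322 = (8202 - 3944312) - 19322 = -3936110 - 19322 = -3955432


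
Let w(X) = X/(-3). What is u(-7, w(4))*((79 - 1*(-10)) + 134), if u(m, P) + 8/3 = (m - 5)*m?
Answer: 54412/3 ≈ 18137.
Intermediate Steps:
w(X) = -X/3 (w(X) = X*(-⅓) = -X/3)
u(m, P) = -8/3 + m*(-5 + m) (u(m, P) = -8/3 + (m - 5)*m = -8/3 + (-5 + m)*m = -8/3 + m*(-5 + m))
u(-7, w(4))*((79 - 1*(-10)) + 134) = (-8/3 + (-7)² - 5*(-7))*((79 - 1*(-10)) + 134) = (-8/3 + 49 + 35)*((79 + 10) + 134) = 244*(89 + 134)/3 = (244/3)*223 = 54412/3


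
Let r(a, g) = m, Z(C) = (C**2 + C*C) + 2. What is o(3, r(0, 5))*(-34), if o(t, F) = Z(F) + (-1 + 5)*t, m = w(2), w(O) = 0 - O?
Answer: -748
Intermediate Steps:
w(O) = -O
Z(C) = 2 + 2*C**2 (Z(C) = (C**2 + C**2) + 2 = 2*C**2 + 2 = 2 + 2*C**2)
m = -2 (m = -1*2 = -2)
r(a, g) = -2
o(t, F) = 2 + 2*F**2 + 4*t (o(t, F) = (2 + 2*F**2) + (-1 + 5)*t = (2 + 2*F**2) + 4*t = 2 + 2*F**2 + 4*t)
o(3, r(0, 5))*(-34) = (2 + 2*(-2)**2 + 4*3)*(-34) = (2 + 2*4 + 12)*(-34) = (2 + 8 + 12)*(-34) = 22*(-34) = -748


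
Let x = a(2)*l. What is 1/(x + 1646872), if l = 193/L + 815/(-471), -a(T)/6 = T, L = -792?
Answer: 10362/17065133125 ≈ 6.0720e-7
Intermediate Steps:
a(T) = -6*T
l = -245461/124344 (l = 193/(-792) + 815/(-471) = 193*(-1/792) + 815*(-1/471) = -193/792 - 815/471 = -245461/124344 ≈ -1.9740)
x = 245461/10362 (x = -6*2*(-245461/124344) = -12*(-245461/124344) = 245461/10362 ≈ 23.689)
1/(x + 1646872) = 1/(245461/10362 + 1646872) = 1/(17065133125/10362) = 10362/17065133125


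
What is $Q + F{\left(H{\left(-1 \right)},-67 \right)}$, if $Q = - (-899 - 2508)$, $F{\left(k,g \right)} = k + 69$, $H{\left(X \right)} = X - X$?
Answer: $3476$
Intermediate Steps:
$H{\left(X \right)} = 0$
$F{\left(k,g \right)} = 69 + k$
$Q = 3407$ ($Q = \left(-1\right) \left(-3407\right) = 3407$)
$Q + F{\left(H{\left(-1 \right)},-67 \right)} = 3407 + \left(69 + 0\right) = 3407 + 69 = 3476$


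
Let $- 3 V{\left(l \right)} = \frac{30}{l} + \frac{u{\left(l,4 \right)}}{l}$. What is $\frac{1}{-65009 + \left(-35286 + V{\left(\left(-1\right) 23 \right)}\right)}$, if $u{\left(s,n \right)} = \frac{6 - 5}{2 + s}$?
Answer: $- \frac{1449}{145326826} \approx -9.9706 \cdot 10^{-6}$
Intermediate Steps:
$u{\left(s,n \right)} = \frac{1}{2 + s}$ ($u{\left(s,n \right)} = 1 \frac{1}{2 + s} = \frac{1}{2 + s}$)
$V{\left(l \right)} = - \frac{10}{l} - \frac{1}{3 l \left(2 + l\right)}$ ($V{\left(l \right)} = - \frac{\frac{30}{l} + \frac{1}{\left(2 + l\right) l}}{3} = - \frac{\frac{30}{l} + \frac{1}{l \left(2 + l\right)}}{3} = - \frac{10}{l} - \frac{1}{3 l \left(2 + l\right)}$)
$\frac{1}{-65009 + \left(-35286 + V{\left(\left(-1\right) 23 \right)}\right)} = \frac{1}{-65009 - \left(35286 - \frac{-61 - 30 \left(\left(-1\right) 23\right)}{3 \left(\left(-1\right) 23\right) \left(2 - 23\right)}\right)} = \frac{1}{-65009 - \left(35286 - \frac{-61 - -690}{3 \left(-23\right) \left(2 - 23\right)}\right)} = \frac{1}{-65009 - \left(35286 + \frac{-61 + 690}{69 \left(-21\right)}\right)} = \frac{1}{-65009 - \left(35286 + \frac{1}{69} \left(- \frac{1}{21}\right) 629\right)} = \frac{1}{-65009 + \left(-35286 + \frac{629}{1449}\right)} = \frac{1}{-65009 - \frac{51128785}{1449}} = \frac{1}{- \frac{145326826}{1449}} = - \frac{1449}{145326826}$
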